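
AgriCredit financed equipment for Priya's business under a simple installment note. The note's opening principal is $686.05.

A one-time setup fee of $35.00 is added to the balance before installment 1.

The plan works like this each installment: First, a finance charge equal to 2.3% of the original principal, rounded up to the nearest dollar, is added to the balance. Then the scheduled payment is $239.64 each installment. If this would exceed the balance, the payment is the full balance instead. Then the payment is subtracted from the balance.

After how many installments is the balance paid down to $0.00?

Installment 1: $721.05 +$16.00 interest = $737.05; pay $239.64 → $497.41
Installment 2: $497.41 +$16.00 interest = $513.41; pay $239.64 → $273.77
Installment 3: $273.77 +$16.00 interest = $289.77; pay $239.64 → $50.13
Installment 4: $50.13 +$16.00 interest = $66.13; pay $66.13 → $0.00
Balance reaches $0.00 in installment 4.

4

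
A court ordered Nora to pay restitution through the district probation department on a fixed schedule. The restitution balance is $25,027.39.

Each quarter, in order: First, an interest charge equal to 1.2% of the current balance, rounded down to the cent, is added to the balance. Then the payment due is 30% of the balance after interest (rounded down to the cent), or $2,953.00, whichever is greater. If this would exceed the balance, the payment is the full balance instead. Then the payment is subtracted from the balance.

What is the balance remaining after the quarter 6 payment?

Quarter 1: opening $25,027.39; interest $300.32 → $25,327.71; payment $7,598.31; balance $17,729.40
Quarter 2: opening $17,729.40; interest $212.75 → $17,942.15; payment $5,382.64; balance $12,559.51
Quarter 3: opening $12,559.51; interest $150.71 → $12,710.22; payment $3,813.06; balance $8,897.16
Quarter 4: opening $8,897.16; interest $106.76 → $9,003.92; payment $2,953.00; balance $6,050.92
Quarter 5: opening $6,050.92; interest $72.61 → $6,123.53; payment $2,953.00; balance $3,170.53
Quarter 6: opening $3,170.53; interest $38.04 → $3,208.57; payment $2,953.00; balance $255.57

$255.57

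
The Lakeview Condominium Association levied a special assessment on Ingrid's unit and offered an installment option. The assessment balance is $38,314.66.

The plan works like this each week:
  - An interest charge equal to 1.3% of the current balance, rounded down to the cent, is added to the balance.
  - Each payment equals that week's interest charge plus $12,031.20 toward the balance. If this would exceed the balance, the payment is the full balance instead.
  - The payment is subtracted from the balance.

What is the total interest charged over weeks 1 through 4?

# | Opening | Interest | Payment | End bal
1 | $38,314.66 | $498.09 | $12,529.29 | $26,283.46
2 | $26,283.46 | $341.68 | $12,372.88 | $14,252.26
3 | $14,252.26 | $185.27 | $12,216.47 | $2,221.06
4 | $2,221.06 | $28.87 | $2,249.93 | $0.00
Total interest: $498.09 + $341.68 + $185.27 + $28.87 = $1,053.91

$1,053.91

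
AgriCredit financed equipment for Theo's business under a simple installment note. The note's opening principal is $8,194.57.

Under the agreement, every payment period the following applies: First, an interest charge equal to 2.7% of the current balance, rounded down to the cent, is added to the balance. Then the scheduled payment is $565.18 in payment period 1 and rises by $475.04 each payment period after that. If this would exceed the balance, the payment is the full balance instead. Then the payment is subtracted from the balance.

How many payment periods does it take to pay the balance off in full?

6

Payment period 1: $8,194.57 +$221.25 interest = $8,415.82; pay $565.18 → $7,850.64
Payment period 2: $7,850.64 +$211.96 interest = $8,062.60; pay $1,040.22 → $7,022.38
Payment period 3: $7,022.38 +$189.60 interest = $7,211.98; pay $1,515.26 → $5,696.72
Payment period 4: $5,696.72 +$153.81 interest = $5,850.53; pay $1,990.30 → $3,860.23
Payment period 5: $3,860.23 +$104.22 interest = $3,964.45; pay $2,465.34 → $1,499.11
Payment period 6: $1,499.11 +$40.47 interest = $1,539.58; pay $1,539.58 → $0.00
Balance reaches $0.00 in payment period 6.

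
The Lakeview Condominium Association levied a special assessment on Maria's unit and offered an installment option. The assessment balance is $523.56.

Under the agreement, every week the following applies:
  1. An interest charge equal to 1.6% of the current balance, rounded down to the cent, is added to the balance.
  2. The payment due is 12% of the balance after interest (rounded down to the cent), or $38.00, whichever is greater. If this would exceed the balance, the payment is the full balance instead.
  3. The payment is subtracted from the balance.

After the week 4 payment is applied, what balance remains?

$334.55

Week 1: opening $523.56; interest $8.37 → $531.93; payment $63.83; balance $468.10
Week 2: opening $468.10; interest $7.48 → $475.58; payment $57.06; balance $418.52
Week 3: opening $418.52; interest $6.69 → $425.21; payment $51.02; balance $374.19
Week 4: opening $374.19; interest $5.98 → $380.17; payment $45.62; balance $334.55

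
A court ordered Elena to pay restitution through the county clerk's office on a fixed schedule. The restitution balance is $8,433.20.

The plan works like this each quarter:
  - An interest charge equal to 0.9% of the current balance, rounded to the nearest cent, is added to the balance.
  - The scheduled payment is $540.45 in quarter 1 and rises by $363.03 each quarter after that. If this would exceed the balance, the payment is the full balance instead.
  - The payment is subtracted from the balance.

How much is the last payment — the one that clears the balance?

Quarter 1: $8,433.20 +$75.90 interest = $8,509.10; pay $540.45 → $7,968.65
Quarter 2: $7,968.65 +$71.72 interest = $8,040.37; pay $903.48 → $7,136.89
Quarter 3: $7,136.89 +$64.23 interest = $7,201.12; pay $1,266.51 → $5,934.61
Quarter 4: $5,934.61 +$53.41 interest = $5,988.02; pay $1,629.54 → $4,358.48
Quarter 5: $4,358.48 +$39.23 interest = $4,397.71; pay $1,992.57 → $2,405.14
Quarter 6: $2,405.14 +$21.65 interest = $2,426.79; pay $2,355.60 → $71.19
Quarter 7: $71.19 +$0.64 interest = $71.83; pay $71.83 → $0.00

$71.83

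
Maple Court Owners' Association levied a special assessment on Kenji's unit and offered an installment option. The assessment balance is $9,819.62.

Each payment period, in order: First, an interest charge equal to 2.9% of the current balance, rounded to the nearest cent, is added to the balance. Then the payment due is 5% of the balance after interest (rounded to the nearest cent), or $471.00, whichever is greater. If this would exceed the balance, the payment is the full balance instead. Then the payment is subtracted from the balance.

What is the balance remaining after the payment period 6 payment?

Payment period 1: $9,819.62 +$284.77 interest = $10,104.39; pay $505.22 → $9,599.17
Payment period 2: $9,599.17 +$278.38 interest = $9,877.55; pay $493.88 → $9,383.67
Payment period 3: $9,383.67 +$272.13 interest = $9,655.80; pay $482.79 → $9,173.01
Payment period 4: $9,173.01 +$266.02 interest = $9,439.03; pay $471.95 → $8,967.08
Payment period 5: $8,967.08 +$260.05 interest = $9,227.13; pay $471.00 → $8,756.13
Payment period 6: $8,756.13 +$253.93 interest = $9,010.06; pay $471.00 → $8,539.06

$8,539.06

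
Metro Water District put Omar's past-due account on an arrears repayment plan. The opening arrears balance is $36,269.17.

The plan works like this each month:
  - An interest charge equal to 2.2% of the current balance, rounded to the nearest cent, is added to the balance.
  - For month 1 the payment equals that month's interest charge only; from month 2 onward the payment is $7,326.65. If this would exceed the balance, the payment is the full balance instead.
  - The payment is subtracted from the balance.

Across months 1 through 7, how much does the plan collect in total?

Month 1: $36,269.17 +$797.92 interest = $37,067.09; pay $797.92 → $36,269.17
Month 2: $36,269.17 +$797.92 interest = $37,067.09; pay $7,326.65 → $29,740.44
Month 3: $29,740.44 +$654.29 interest = $30,394.73; pay $7,326.65 → $23,068.08
Month 4: $23,068.08 +$507.50 interest = $23,575.58; pay $7,326.65 → $16,248.93
Month 5: $16,248.93 +$357.48 interest = $16,606.41; pay $7,326.65 → $9,279.76
Month 6: $9,279.76 +$204.15 interest = $9,483.91; pay $7,326.65 → $2,157.26
Month 7: $2,157.26 +$47.46 interest = $2,204.72; pay $2,204.72 → $0.00
Total paid: $39,635.89

$39,635.89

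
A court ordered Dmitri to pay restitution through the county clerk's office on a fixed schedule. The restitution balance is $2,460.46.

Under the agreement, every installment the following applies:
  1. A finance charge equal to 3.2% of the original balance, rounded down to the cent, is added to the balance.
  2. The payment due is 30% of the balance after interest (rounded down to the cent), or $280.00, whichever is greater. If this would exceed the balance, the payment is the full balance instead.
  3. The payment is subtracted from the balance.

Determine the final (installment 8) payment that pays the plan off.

$205.28

# | Opening | Interest | Payment | End bal
1 | $2,460.46 | $78.73 | $761.75 | $1,777.44
2 | $1,777.44 | $78.73 | $556.85 | $1,299.32
3 | $1,299.32 | $78.73 | $413.41 | $964.64
4 | $964.64 | $78.73 | $313.01 | $730.36
5 | $730.36 | $78.73 | $280.00 | $529.09
6 | $529.09 | $78.73 | $280.00 | $327.82
7 | $327.82 | $78.73 | $280.00 | $126.55
8 | $126.55 | $78.73 | $205.28 | $0.00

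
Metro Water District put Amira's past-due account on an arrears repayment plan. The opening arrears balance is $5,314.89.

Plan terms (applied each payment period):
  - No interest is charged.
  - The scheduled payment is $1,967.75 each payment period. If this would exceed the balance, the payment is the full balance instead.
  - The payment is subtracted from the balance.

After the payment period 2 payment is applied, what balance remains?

$1,379.39

Payment period 1: $5,314.89 − $1,967.75 → $3,347.14
Payment period 2: $3,347.14 − $1,967.75 → $1,379.39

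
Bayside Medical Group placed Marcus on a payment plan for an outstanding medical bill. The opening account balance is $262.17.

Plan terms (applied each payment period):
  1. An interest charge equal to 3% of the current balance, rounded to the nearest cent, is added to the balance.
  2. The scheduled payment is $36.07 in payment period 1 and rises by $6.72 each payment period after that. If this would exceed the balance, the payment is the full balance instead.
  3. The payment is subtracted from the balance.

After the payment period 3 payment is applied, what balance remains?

# | Opening | Interest | Payment | End bal
1 | $262.17 | $7.87 | $36.07 | $233.97
2 | $233.97 | $7.02 | $42.79 | $198.20
3 | $198.20 | $5.95 | $49.51 | $154.64

$154.64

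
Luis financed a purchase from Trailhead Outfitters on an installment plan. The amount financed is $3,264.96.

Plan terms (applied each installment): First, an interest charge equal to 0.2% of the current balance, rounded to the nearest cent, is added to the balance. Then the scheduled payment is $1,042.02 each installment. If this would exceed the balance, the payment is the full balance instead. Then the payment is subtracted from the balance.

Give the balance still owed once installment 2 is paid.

$1,191.91

Installment 1: opening $3,264.96; interest $6.53 → $3,271.49; payment $1,042.02; balance $2,229.47
Installment 2: opening $2,229.47; interest $4.46 → $2,233.93; payment $1,042.02; balance $1,191.91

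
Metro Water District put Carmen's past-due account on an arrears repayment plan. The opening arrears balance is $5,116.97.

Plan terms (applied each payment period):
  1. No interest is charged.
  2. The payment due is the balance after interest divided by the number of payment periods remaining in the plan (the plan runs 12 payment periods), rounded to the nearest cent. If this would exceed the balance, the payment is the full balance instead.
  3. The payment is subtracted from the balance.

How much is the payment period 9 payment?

$426.42

# | Opening | Payment | End bal
1 | $5,116.97 | $426.41 | $4,690.56
2 | $4,690.56 | $426.41 | $4,264.15
3 | $4,264.15 | $426.42 | $3,837.73
4 | $3,837.73 | $426.41 | $3,411.32
5 | $3,411.32 | $426.42 | $2,984.90
6 | $2,984.90 | $426.41 | $2,558.49
7 | $2,558.49 | $426.42 | $2,132.07
8 | $2,132.07 | $426.41 | $1,705.66
9 | $1,705.66 | $426.42 | $1,279.24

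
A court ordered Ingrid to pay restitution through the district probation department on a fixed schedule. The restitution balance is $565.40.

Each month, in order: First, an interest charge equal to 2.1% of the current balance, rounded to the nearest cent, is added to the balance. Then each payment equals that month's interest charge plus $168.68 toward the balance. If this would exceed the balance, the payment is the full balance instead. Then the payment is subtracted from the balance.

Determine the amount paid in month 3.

# | Opening | Interest | Payment | End bal
1 | $565.40 | $11.87 | $180.55 | $396.72
2 | $396.72 | $8.33 | $177.01 | $228.04
3 | $228.04 | $4.79 | $173.47 | $59.36

$173.47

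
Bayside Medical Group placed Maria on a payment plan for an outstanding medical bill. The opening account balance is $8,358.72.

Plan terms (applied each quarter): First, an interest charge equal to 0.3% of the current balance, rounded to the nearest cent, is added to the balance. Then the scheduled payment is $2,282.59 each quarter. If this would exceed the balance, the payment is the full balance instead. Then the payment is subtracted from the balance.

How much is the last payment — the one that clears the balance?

Quarter 1: opening $8,358.72; interest $25.08 → $8,383.80; payment $2,282.59; balance $6,101.21
Quarter 2: opening $6,101.21; interest $18.30 → $6,119.51; payment $2,282.59; balance $3,836.92
Quarter 3: opening $3,836.92; interest $11.51 → $3,848.43; payment $2,282.59; balance $1,565.84
Quarter 4: opening $1,565.84; interest $4.70 → $1,570.54; payment $1,570.54; balance $0.00

$1,570.54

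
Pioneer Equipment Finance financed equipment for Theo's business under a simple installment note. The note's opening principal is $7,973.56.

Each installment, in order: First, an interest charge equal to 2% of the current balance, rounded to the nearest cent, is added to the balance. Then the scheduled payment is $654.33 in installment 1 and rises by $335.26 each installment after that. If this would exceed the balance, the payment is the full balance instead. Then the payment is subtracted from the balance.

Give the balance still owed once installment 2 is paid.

Installment 1: opening $7,973.56; interest $159.47 → $8,133.03; payment $654.33; balance $7,478.70
Installment 2: opening $7,478.70; interest $149.57 → $7,628.27; payment $989.59; balance $6,638.68

$6,638.68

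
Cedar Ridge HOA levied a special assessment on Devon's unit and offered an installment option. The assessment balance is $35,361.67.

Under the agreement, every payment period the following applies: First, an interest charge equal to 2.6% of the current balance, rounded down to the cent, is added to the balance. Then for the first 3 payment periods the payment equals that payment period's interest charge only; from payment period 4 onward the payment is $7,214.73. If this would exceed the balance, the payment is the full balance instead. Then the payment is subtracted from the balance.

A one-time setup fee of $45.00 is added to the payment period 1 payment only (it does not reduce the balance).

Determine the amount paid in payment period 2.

Payment period 1: $35,361.67 +$919.40 interest = $36,281.07; pay $919.40 (+ $45.00 fee) → $35,361.67
Payment period 2: $35,361.67 +$919.40 interest = $36,281.07; pay $919.40 → $35,361.67

$919.40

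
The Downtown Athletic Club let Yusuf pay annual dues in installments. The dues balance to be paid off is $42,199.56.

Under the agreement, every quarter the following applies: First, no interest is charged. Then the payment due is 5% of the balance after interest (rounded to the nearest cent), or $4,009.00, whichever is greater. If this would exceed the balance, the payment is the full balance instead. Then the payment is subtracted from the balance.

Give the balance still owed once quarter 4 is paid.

$26,163.56

Quarter 1: opening $42,199.56; payment $4,009.00; balance $38,190.56
Quarter 2: opening $38,190.56; payment $4,009.00; balance $34,181.56
Quarter 3: opening $34,181.56; payment $4,009.00; balance $30,172.56
Quarter 4: opening $30,172.56; payment $4,009.00; balance $26,163.56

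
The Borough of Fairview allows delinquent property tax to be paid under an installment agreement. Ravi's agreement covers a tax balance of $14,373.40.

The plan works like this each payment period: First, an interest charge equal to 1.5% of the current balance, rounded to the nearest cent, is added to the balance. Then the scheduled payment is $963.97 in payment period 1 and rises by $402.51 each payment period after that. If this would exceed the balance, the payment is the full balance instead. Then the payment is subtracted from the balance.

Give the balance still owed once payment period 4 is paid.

$8,872.59

Payment period 1: opening $14,373.40; interest $215.60 → $14,589.00; payment $963.97; balance $13,625.03
Payment period 2: opening $13,625.03; interest $204.38 → $13,829.41; payment $1,366.48; balance $12,462.93
Payment period 3: opening $12,462.93; interest $186.94 → $12,649.87; payment $1,768.99; balance $10,880.88
Payment period 4: opening $10,880.88; interest $163.21 → $11,044.09; payment $2,171.50; balance $8,872.59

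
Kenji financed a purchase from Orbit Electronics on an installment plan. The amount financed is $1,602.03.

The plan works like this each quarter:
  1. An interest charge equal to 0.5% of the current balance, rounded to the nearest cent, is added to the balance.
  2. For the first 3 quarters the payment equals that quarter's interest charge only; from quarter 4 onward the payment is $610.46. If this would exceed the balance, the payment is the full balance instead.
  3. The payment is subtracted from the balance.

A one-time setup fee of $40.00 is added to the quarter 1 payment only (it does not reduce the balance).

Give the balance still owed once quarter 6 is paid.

$0.00

Quarter 1: $1,602.03 +$8.01 interest = $1,610.04; pay $8.01 (+ $40.00 fee) → $1,602.03
Quarter 2: $1,602.03 +$8.01 interest = $1,610.04; pay $8.01 → $1,602.03
Quarter 3: $1,602.03 +$8.01 interest = $1,610.04; pay $8.01 → $1,602.03
Quarter 4: $1,602.03 +$8.01 interest = $1,610.04; pay $610.46 → $999.58
Quarter 5: $999.58 +$5.00 interest = $1,004.58; pay $610.46 → $394.12
Quarter 6: $394.12 +$1.97 interest = $396.09; pay $396.09 → $0.00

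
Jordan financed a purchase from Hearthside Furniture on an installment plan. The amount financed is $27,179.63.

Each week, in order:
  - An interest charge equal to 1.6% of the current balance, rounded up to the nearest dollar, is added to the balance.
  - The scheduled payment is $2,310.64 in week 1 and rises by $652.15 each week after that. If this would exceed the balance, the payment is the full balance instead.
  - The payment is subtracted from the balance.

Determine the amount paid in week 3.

$3,614.94

Week 1: opening $27,179.63; interest $435.00 → $27,614.63; payment $2,310.64; balance $25,303.99
Week 2: opening $25,303.99; interest $405.00 → $25,708.99; payment $2,962.79; balance $22,746.20
Week 3: opening $22,746.20; interest $364.00 → $23,110.20; payment $3,614.94; balance $19,495.26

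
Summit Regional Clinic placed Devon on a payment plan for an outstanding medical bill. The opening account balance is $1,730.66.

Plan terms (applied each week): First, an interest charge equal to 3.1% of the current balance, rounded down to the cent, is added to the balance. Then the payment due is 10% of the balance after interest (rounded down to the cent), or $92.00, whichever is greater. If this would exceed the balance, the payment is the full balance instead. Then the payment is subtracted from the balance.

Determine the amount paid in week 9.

$98.05

Week 1: opening $1,730.66; interest $53.65 → $1,784.31; payment $178.43; balance $1,605.88
Week 2: opening $1,605.88; interest $49.78 → $1,655.66; payment $165.56; balance $1,490.10
Week 3: opening $1,490.10; interest $46.19 → $1,536.29; payment $153.62; balance $1,382.67
Week 4: opening $1,382.67; interest $42.86 → $1,425.53; payment $142.55; balance $1,282.98
Week 5: opening $1,282.98; interest $39.77 → $1,322.75; payment $132.27; balance $1,190.48
Week 6: opening $1,190.48; interest $36.90 → $1,227.38; payment $122.73; balance $1,104.65
Week 7: opening $1,104.65; interest $34.24 → $1,138.89; payment $113.88; balance $1,025.01
Week 8: opening $1,025.01; interest $31.77 → $1,056.78; payment $105.67; balance $951.11
Week 9: opening $951.11; interest $29.48 → $980.59; payment $98.05; balance $882.54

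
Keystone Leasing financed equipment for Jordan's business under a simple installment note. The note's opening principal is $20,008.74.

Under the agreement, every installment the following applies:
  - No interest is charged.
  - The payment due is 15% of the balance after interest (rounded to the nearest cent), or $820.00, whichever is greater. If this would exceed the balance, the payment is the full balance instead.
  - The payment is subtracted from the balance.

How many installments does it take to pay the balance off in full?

15

Installment 1: opening $20,008.74; payment $3,001.31; balance $17,007.43
Installment 2: opening $17,007.43; payment $2,551.11; balance $14,456.32
Installment 3: opening $14,456.32; payment $2,168.45; balance $12,287.87
Installment 4: opening $12,287.87; payment $1,843.18; balance $10,444.69
Installment 5: opening $10,444.69; payment $1,566.70; balance $8,877.99
Installment 6: opening $8,877.99; payment $1,331.70; balance $7,546.29
Installment 7: opening $7,546.29; payment $1,131.94; balance $6,414.35
Installment 8: opening $6,414.35; payment $962.15; balance $5,452.20
Installment 9: opening $5,452.20; payment $820.00; balance $4,632.20
Installment 10: opening $4,632.20; payment $820.00; balance $3,812.20
Installment 11: opening $3,812.20; payment $820.00; balance $2,992.20
Installment 12: opening $2,992.20; payment $820.00; balance $2,172.20
Installment 13: opening $2,172.20; payment $820.00; balance $1,352.20
Installment 14: opening $1,352.20; payment $820.00; balance $532.20
Installment 15: opening $532.20; payment $532.20; balance $0.00
Balance reaches $0.00 in installment 15.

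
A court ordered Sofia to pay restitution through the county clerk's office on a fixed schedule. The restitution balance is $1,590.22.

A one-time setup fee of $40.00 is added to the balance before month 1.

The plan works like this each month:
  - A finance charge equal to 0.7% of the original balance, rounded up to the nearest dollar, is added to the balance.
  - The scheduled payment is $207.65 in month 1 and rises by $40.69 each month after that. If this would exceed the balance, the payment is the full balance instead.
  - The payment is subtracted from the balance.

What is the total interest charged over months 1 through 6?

Month 1: opening $1,630.22; interest $12.00 → $1,642.22; payment $207.65; balance $1,434.57
Month 2: opening $1,434.57; interest $12.00 → $1,446.57; payment $248.34; balance $1,198.23
Month 3: opening $1,198.23; interest $12.00 → $1,210.23; payment $289.03; balance $921.20
Month 4: opening $921.20; interest $12.00 → $933.20; payment $329.72; balance $603.48
Month 5: opening $603.48; interest $12.00 → $615.48; payment $370.41; balance $245.07
Month 6: opening $245.07; interest $12.00 → $257.07; payment $257.07; balance $0.00
Total interest: $12.00 + $12.00 + $12.00 + $12.00 + $12.00 + $12.00 = $72.00

$72.00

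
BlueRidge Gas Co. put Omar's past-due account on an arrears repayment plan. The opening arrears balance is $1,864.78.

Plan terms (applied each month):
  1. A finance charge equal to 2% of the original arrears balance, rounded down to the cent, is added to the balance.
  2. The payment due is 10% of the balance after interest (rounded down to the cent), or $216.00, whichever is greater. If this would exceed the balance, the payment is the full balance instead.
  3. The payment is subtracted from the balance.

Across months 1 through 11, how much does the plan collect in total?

$2,274.97

Month 1: opening $1,864.78; interest $37.29 → $1,902.07; payment $216.00; balance $1,686.07
Month 2: opening $1,686.07; interest $37.29 → $1,723.36; payment $216.00; balance $1,507.36
Month 3: opening $1,507.36; interest $37.29 → $1,544.65; payment $216.00; balance $1,328.65
Month 4: opening $1,328.65; interest $37.29 → $1,365.94; payment $216.00; balance $1,149.94
Month 5: opening $1,149.94; interest $37.29 → $1,187.23; payment $216.00; balance $971.23
Month 6: opening $971.23; interest $37.29 → $1,008.52; payment $216.00; balance $792.52
Month 7: opening $792.52; interest $37.29 → $829.81; payment $216.00; balance $613.81
Month 8: opening $613.81; interest $37.29 → $651.10; payment $216.00; balance $435.10
Month 9: opening $435.10; interest $37.29 → $472.39; payment $216.00; balance $256.39
Month 10: opening $256.39; interest $37.29 → $293.68; payment $216.00; balance $77.68
Month 11: opening $77.68; interest $37.29 → $114.97; payment $114.97; balance $0.00
Total paid: $2,274.97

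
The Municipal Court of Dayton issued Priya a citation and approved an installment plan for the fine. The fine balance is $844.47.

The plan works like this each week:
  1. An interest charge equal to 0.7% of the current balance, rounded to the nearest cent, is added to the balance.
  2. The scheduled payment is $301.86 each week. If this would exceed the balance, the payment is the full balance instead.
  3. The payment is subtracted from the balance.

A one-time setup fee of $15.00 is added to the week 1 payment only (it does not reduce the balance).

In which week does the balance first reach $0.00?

3

# | Opening | Interest | Payment | Fee | End bal
1 | $844.47 | $5.91 | $301.86 | $15.00 | $548.52
2 | $548.52 | $3.84 | $301.86 | — | $250.50
3 | $250.50 | $1.75 | $252.25 | — | $0.00
Balance reaches $0.00 in week 3.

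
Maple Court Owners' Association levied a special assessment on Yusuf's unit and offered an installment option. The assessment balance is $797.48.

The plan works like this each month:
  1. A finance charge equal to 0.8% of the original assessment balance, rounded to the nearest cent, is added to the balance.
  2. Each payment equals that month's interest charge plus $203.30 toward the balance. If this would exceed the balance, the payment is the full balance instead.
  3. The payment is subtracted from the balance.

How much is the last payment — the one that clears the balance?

Month 1: $797.48 +$6.38 interest = $803.86; pay $209.68 → $594.18
Month 2: $594.18 +$6.38 interest = $600.56; pay $209.68 → $390.88
Month 3: $390.88 +$6.38 interest = $397.26; pay $209.68 → $187.58
Month 4: $187.58 +$6.38 interest = $193.96; pay $193.96 → $0.00

$193.96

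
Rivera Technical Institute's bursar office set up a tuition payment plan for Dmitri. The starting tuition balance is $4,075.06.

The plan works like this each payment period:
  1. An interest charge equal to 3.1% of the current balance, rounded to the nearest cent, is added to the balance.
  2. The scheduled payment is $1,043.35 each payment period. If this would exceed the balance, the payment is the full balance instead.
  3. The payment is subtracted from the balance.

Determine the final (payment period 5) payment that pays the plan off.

Payment period 1: opening $4,075.06; interest $126.33 → $4,201.39; payment $1,043.35; balance $3,158.04
Payment period 2: opening $3,158.04; interest $97.90 → $3,255.94; payment $1,043.35; balance $2,212.59
Payment period 3: opening $2,212.59; interest $68.59 → $2,281.18; payment $1,043.35; balance $1,237.83
Payment period 4: opening $1,237.83; interest $38.37 → $1,276.20; payment $1,043.35; balance $232.85
Payment period 5: opening $232.85; interest $7.22 → $240.07; payment $240.07; balance $0.00

$240.07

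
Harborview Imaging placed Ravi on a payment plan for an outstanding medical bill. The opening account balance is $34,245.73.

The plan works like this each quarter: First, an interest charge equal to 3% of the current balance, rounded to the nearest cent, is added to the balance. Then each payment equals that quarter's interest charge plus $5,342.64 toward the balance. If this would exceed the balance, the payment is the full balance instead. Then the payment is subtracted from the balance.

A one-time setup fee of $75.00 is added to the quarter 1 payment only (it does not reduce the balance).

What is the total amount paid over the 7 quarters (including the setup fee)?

Quarter 1: opening $34,245.73; interest $1,027.37 → $35,273.10; payment $6,370.01 (+ $75.00 fee); balance $28,903.09
Quarter 2: opening $28,903.09; interest $867.09 → $29,770.18; payment $6,209.73; balance $23,560.45
Quarter 3: opening $23,560.45; interest $706.81 → $24,267.26; payment $6,049.45; balance $18,217.81
Quarter 4: opening $18,217.81; interest $546.53 → $18,764.34; payment $5,889.17; balance $12,875.17
Quarter 5: opening $12,875.17; interest $386.26 → $13,261.43; payment $5,728.90; balance $7,532.53
Quarter 6: opening $7,532.53; interest $225.98 → $7,758.51; payment $5,568.62; balance $2,189.89
Quarter 7: opening $2,189.89; interest $65.70 → $2,255.59; payment $2,255.59; balance $0.00
Total paid: $38,146.47

$38,146.47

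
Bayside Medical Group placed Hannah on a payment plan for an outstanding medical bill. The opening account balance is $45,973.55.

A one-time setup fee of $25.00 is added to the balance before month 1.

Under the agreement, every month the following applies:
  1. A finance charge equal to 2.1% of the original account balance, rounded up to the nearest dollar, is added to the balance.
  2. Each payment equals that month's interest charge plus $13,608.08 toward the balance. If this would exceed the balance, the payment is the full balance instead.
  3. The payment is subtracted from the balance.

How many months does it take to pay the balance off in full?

Month 1: $45,998.55 +$966.00 interest = $46,964.55; pay $14,574.08 → $32,390.47
Month 2: $32,390.47 +$966.00 interest = $33,356.47; pay $14,574.08 → $18,782.39
Month 3: $18,782.39 +$966.00 interest = $19,748.39; pay $14,574.08 → $5,174.31
Month 4: $5,174.31 +$966.00 interest = $6,140.31; pay $6,140.31 → $0.00
Balance reaches $0.00 in month 4.

4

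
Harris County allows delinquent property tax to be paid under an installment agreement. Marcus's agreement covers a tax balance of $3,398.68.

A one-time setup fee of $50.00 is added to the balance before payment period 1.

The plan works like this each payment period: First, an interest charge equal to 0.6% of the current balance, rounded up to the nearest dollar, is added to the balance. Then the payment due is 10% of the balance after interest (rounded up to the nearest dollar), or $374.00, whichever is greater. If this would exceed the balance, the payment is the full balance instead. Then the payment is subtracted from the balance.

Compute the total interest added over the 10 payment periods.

Payment period 1: opening $3,448.68; interest $21.00 → $3,469.68; payment $374.00; balance $3,095.68
Payment period 2: opening $3,095.68; interest $19.00 → $3,114.68; payment $374.00; balance $2,740.68
Payment period 3: opening $2,740.68; interest $17.00 → $2,757.68; payment $374.00; balance $2,383.68
Payment period 4: opening $2,383.68; interest $15.00 → $2,398.68; payment $374.00; balance $2,024.68
Payment period 5: opening $2,024.68; interest $13.00 → $2,037.68; payment $374.00; balance $1,663.68
Payment period 6: opening $1,663.68; interest $10.00 → $1,673.68; payment $374.00; balance $1,299.68
Payment period 7: opening $1,299.68; interest $8.00 → $1,307.68; payment $374.00; balance $933.68
Payment period 8: opening $933.68; interest $6.00 → $939.68; payment $374.00; balance $565.68
Payment period 9: opening $565.68; interest $4.00 → $569.68; payment $374.00; balance $195.68
Payment period 10: opening $195.68; interest $2.00 → $197.68; payment $197.68; balance $0.00
Total interest: $21.00 + $19.00 + $17.00 + $15.00 + $13.00 + $10.00 + $8.00 + $6.00 + $4.00 + $2.00 = $115.00

$115.00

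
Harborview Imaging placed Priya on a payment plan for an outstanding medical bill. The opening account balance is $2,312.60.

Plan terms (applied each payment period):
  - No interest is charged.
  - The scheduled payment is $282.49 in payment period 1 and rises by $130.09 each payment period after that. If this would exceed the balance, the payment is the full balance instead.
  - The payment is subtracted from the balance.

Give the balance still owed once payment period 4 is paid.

# | Opening | Payment | End bal
1 | $2,312.60 | $282.49 | $2,030.11
2 | $2,030.11 | $412.58 | $1,617.53
3 | $1,617.53 | $542.67 | $1,074.86
4 | $1,074.86 | $672.76 | $402.10

$402.10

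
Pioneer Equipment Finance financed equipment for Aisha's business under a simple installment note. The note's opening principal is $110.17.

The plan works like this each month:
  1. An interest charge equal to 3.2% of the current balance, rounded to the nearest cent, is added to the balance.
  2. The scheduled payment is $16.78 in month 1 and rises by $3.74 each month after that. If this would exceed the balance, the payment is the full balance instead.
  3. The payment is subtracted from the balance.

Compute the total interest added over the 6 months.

$12.06

Month 1: $110.17 +$3.53 interest = $113.70; pay $16.78 → $96.92
Month 2: $96.92 +$3.10 interest = $100.02; pay $20.52 → $79.50
Month 3: $79.50 +$2.54 interest = $82.04; pay $24.26 → $57.78
Month 4: $57.78 +$1.85 interest = $59.63; pay $28.00 → $31.63
Month 5: $31.63 +$1.01 interest = $32.64; pay $31.74 → $0.90
Month 6: $0.90 +$0.03 interest = $0.93; pay $0.93 → $0.00
Total interest: $3.53 + $3.10 + $2.54 + $1.85 + $1.01 + $0.03 = $12.06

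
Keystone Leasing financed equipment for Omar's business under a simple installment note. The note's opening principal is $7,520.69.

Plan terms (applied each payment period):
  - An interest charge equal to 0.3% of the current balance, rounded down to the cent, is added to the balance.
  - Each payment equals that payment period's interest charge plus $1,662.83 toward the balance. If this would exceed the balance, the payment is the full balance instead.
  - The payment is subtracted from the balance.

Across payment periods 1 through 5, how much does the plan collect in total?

$7,583.59

Payment period 1: opening $7,520.69; interest $22.56 → $7,543.25; payment $1,685.39; balance $5,857.86
Payment period 2: opening $5,857.86; interest $17.57 → $5,875.43; payment $1,680.40; balance $4,195.03
Payment period 3: opening $4,195.03; interest $12.58 → $4,207.61; payment $1,675.41; balance $2,532.20
Payment period 4: opening $2,532.20; interest $7.59 → $2,539.79; payment $1,670.42; balance $869.37
Payment period 5: opening $869.37; interest $2.60 → $871.97; payment $871.97; balance $0.00
Total paid: $7,583.59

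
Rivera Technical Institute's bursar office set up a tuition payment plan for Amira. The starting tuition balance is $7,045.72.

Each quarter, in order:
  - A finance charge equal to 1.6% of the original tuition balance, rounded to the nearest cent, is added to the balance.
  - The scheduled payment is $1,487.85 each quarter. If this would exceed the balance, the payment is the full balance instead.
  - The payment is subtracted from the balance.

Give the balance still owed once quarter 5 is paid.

Quarter 1: $7,045.72 +$112.73 interest = $7,158.45; pay $1,487.85 → $5,670.60
Quarter 2: $5,670.60 +$112.73 interest = $5,783.33; pay $1,487.85 → $4,295.48
Quarter 3: $4,295.48 +$112.73 interest = $4,408.21; pay $1,487.85 → $2,920.36
Quarter 4: $2,920.36 +$112.73 interest = $3,033.09; pay $1,487.85 → $1,545.24
Quarter 5: $1,545.24 +$112.73 interest = $1,657.97; pay $1,487.85 → $170.12

$170.12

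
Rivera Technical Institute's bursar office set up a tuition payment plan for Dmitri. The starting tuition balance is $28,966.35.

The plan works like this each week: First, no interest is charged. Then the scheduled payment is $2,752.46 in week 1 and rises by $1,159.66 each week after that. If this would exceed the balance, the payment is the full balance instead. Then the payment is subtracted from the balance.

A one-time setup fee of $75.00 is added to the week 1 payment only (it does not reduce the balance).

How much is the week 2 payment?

$3,912.12

Week 1: $28,966.35 − $2,752.46 (+ $75.00 fee) → $26,213.89
Week 2: $26,213.89 − $3,912.12 → $22,301.77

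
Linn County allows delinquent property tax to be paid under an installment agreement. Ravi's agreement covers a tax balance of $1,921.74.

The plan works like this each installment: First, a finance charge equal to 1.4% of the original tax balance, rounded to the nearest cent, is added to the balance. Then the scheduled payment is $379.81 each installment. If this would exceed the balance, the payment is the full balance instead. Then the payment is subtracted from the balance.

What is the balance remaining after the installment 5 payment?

Installment 1: $1,921.74 +$26.90 interest = $1,948.64; pay $379.81 → $1,568.83
Installment 2: $1,568.83 +$26.90 interest = $1,595.73; pay $379.81 → $1,215.92
Installment 3: $1,215.92 +$26.90 interest = $1,242.82; pay $379.81 → $863.01
Installment 4: $863.01 +$26.90 interest = $889.91; pay $379.81 → $510.10
Installment 5: $510.10 +$26.90 interest = $537.00; pay $379.81 → $157.19

$157.19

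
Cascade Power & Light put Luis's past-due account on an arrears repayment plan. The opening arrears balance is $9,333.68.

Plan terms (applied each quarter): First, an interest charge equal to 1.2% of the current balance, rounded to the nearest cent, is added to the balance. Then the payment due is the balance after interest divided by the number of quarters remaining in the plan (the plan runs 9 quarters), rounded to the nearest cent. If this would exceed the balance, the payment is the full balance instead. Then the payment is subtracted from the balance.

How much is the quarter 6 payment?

$1,114.02

# | Opening | Interest | Payment | End bal
1 | $9,333.68 | $112.00 | $1,049.52 | $8,396.16
2 | $8,396.16 | $100.75 | $1,062.11 | $7,434.80
3 | $7,434.80 | $89.22 | $1,074.86 | $6,449.16
4 | $6,449.16 | $77.39 | $1,087.76 | $5,438.79
5 | $5,438.79 | $65.27 | $1,100.81 | $4,403.25
6 | $4,403.25 | $52.84 | $1,114.02 | $3,342.07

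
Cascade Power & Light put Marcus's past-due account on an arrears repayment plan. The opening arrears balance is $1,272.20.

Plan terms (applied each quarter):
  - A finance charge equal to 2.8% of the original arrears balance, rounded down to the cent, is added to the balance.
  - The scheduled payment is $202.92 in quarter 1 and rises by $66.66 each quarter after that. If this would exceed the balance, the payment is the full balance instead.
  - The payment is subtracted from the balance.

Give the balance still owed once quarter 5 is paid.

Quarter 1: opening $1,272.20; interest $35.62 → $1,307.82; payment $202.92; balance $1,104.90
Quarter 2: opening $1,104.90; interest $35.62 → $1,140.52; payment $269.58; balance $870.94
Quarter 3: opening $870.94; interest $35.62 → $906.56; payment $336.24; balance $570.32
Quarter 4: opening $570.32; interest $35.62 → $605.94; payment $402.90; balance $203.04
Quarter 5: opening $203.04; interest $35.62 → $238.66; payment $238.66; balance $0.00

$0.00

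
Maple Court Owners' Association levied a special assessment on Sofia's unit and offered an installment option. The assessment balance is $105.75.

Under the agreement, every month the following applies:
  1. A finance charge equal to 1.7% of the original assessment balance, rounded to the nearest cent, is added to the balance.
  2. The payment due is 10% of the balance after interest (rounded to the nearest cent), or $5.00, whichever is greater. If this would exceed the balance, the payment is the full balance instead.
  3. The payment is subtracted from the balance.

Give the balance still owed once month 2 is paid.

Month 1: $105.75 +$1.80 interest = $107.55; pay $10.76 → $96.79
Month 2: $96.79 +$1.80 interest = $98.59; pay $9.86 → $88.73

$88.73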